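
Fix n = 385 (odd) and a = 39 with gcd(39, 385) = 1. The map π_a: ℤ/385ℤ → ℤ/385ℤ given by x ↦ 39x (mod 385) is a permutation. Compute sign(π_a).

-1

Trace 81: π^k(81) = [81, 79, 1, 39, 366, 29, 361] for k=0..6.
Decompose π into cycles: lengths [30, 30, 30, 30, 30, 30, 30, 30, 30, 30, 10, 10, 10, 10, 10, 6, 6, 6, 6, 3, 3, 2, 2, 1] (24 cycles, including the fixed point 0).
With 24 cycles on 385 points, sign = (−1)^{385−24} = -1.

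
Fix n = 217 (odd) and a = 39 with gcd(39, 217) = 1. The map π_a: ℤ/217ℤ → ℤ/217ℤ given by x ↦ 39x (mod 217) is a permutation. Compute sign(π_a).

+1

Orbit of 95 under x↦39x: [95, 16, 190, 32, 163, 64, 109]… (length divides ord_217(39)).
Decompose π into cycles: lengths [15, 15, 15, 15, 15, 15, 15, 15, 15, 15, 15, 15, 5, 5, 5, 5, 5, 5, 3, 3, 1] (21 cycles, including the fixed point 0).
21 cycles on 217: each ℓ→(−1)^(ℓ−1), product (−1)^196 = +1.
Zolotarev: (39|217) = +1, matching the cycle-count sign.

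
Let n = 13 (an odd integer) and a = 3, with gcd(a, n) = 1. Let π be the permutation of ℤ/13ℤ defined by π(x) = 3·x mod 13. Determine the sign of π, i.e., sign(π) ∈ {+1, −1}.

+1

Trace 9: π^k(9) = [9, 1, 3] for k=0..2.
Decompose π into cycles: lengths [3, 3, 3, 3, 1] (5 cycles, including the fixed point 0).
With 5 cycles on 13 points, sign = (−1)^{13−5} = +1.
The Jacobi symbol (3|13) = +1 (Zolotarev) agrees.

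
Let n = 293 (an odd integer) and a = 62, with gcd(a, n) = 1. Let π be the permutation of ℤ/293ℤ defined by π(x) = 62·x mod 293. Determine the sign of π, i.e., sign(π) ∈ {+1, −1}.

-1

Orbit of 236 under x↦62x: [236, 275, 56, 249, 202, 218, 38]… (length divides ord_293(62)).
Cycle type of π: 292 + 1; total 2 cycles.
2 cycles on 293: each ℓ→(−1)^(ℓ−1), product (−1)^291 = -1.
Via Zolotarev, sign(π_{62}) = (62|293) = -1.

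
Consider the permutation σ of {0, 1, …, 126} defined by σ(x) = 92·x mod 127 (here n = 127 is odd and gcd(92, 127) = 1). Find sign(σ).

Orbit of 78 under x↦92x: [78, 64, 46, 41, 89, 60, 59]… (length divides ord_127(92)).
Decompose π into cycles: lengths [126, 1] (2 cycles, including the fixed point 0).
2 cycles on 127: each ℓ→(−1)^(ℓ−1), product (−1)^125 = -1.

-1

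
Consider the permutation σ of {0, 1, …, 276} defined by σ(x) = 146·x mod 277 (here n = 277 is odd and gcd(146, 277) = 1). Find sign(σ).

+1

Trace 201: π^k(201) = [201, 261, 157, 208, 175, 66, 218] for k=0..6.
Cycle lengths of π_146 on ℤ/277ℤ: [46, 46, 46, 46, 46, 46, 1]; 7 cycles in total.
n − c = 277 − 7 = 270; sign = (−1)^270 = +1.
Via Zolotarev, sign(π_{146}) = (146|277) = +1.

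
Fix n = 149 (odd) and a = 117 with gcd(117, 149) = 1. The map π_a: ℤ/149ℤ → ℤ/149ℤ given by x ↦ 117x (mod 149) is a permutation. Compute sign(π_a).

Orbit of 102 under x↦117x: [102, 14, 148, 32, 19, 137, 86]… (length divides ord_149(117)).
2 cycles of lengths [148, 1].
n − c = 149 − 2 = 147; sign = (−1)^147 = -1.

-1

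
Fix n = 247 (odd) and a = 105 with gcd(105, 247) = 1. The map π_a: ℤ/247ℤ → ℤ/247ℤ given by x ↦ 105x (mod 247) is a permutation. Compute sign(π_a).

Orbit of 53 under x↦105x: [53, 131, 170, 66, 14, 235, 222]… (length divides ord_247(105)).
π_105 has 26 disjoint cycles with lengths [18, 18, 18, 18, 18, 18, 18, 18, 18, 18, 18, 18, 18, 1, 1, 1, 1, 1, 1, 1, 1, 1, 1, 1, 1, 1] on {0,…,246}.
With 26 cycles on 247 points, sign = (−1)^{247−26} = -1.
(105|247)_J = -1 (Zolotarev's lemma cross-check).

-1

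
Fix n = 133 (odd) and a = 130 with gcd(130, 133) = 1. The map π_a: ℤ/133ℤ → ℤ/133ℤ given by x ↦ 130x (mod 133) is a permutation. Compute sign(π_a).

Start at x=130: 130 → 9 → 106 → 81 → 23 → 64 → 74 → … (one orbit).
Cycle lengths of π_130 on ℤ/133ℤ: [9, 9, 9, 9, 9, 9, 9, 9, 9, 9, 9, 9, 9, 9, 3, 3, 1]; 17 cycles in total.
n − c = 133 − 17 = 116; sign = (−1)^116 = +1.
Via Zolotarev, sign(π_{130}) = (130|133) = +1.

+1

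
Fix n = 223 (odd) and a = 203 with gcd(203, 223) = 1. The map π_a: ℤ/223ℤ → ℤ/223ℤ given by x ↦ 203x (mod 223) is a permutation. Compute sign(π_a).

+1

Start at x=196: 196 → 94 → 127 → 136 → 179 → 211 → 17 → … (one orbit).
Cycle lengths of π_203 on ℤ/223ℤ: [111, 111, 1]; 3 cycles in total.
Σ(ℓ_i−1) = 223−3 = 220; sign = (−1)^220 = +1.
Via Zolotarev, sign(π_{203}) = (203|223) = +1.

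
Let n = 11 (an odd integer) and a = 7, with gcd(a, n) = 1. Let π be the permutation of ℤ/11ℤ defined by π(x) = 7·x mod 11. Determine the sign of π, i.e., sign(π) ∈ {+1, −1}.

Trace 8: π^k(8) = [8, 1, 7, 5, 2, 3, 10] for k=0..6.
Cycle lengths of π_7 on ℤ/11ℤ: [10, 1]; 2 cycles in total.
sign(π) = (−1)^{n − #cycles} = (−1)^{11−2} = (−1)^9 = -1.
Via Zolotarev, sign(π_{7}) = (7|11) = -1.

-1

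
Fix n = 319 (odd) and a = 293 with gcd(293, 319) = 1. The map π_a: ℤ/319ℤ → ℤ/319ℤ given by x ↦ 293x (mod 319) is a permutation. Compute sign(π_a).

Orbit of 85 under x↦293x: [85, 23, 40, 236, 244, 36, 21]… (length divides ord_319(293)).
Cycle type of π: 140×2 + 28 + 10 + 1; total 5 cycles.
n − c = 319 − 5 = 314; sign = (−1)^314 = +1.
Via Zolotarev, sign(π_{293}) = (293|319) = +1.

+1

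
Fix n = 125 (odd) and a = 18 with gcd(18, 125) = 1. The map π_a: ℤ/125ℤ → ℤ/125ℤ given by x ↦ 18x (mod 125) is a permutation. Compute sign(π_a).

-1

Start at x=18: 18 → 74 → 82 → 101 → 68 → 99 → 32 → … (one orbit).
π_18 has 12 disjoint cycles with lengths [20, 20, 20, 20, 20, 4, 4, 4, 4, 4, 4, 1] on {0,…,124}.
125 − 12 = 113 transpositions; sign(π) = (−1)^113 = -1.
Check: (18/125) = -1 by Zolotarev.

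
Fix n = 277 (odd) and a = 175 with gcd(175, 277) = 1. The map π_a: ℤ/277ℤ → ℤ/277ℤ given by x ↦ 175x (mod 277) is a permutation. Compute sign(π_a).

+1

Start at x=19: 19 → 1 → 175 → 155 → 256 → 203 → 69 → … (one orbit).
Cycle type of π: 23×12 + 1; total 13 cycles.
Σ(ℓ_i−1) = 277−13 = 264; sign = (−1)^264 = +1.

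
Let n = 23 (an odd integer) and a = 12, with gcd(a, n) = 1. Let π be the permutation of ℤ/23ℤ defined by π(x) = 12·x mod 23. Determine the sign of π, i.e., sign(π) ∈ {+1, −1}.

+1

Orbit of 4 under x↦12x: [4, 2, 1, 12, 6, 3, 13]… (length divides ord_23(12)).
The orbit structure of x ↦ 12x mod 23: 3 orbits of sizes [11, 11, 1].
n − c = 23 − 3 = 20; sign = (−1)^20 = +1.
The Jacobi symbol (12|23) = +1 (Zolotarev) agrees.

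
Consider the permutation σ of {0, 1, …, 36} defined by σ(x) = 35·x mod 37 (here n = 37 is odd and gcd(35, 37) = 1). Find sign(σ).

Start at x=8: 8 → 21 → 32 → 10 → 17 → 3 → 31 → … (one orbit).
Cycle type of π: 36 + 1; total 2 cycles.
n − c = 37 − 2 = 35; sign = (−1)^35 = -1.

-1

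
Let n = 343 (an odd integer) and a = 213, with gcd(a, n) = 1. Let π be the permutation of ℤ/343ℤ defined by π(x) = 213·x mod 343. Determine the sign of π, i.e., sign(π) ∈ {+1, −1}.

-1

Trace 167: π^k(167) = [167, 242, 96, 211, 10, 72, 244] for k=0..6.
Cycle type of π: 294 + 42 + 6 + 1; total 4 cycles.
4 cycles on 343: each ℓ→(−1)^(ℓ−1), product (−1)^339 = -1.
(213|343)_J = -1 (Zolotarev's lemma cross-check).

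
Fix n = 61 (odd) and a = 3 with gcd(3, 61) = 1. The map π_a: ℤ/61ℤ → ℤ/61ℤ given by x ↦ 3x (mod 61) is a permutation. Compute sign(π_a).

+1

Orbit of 1 under x↦3x: [1, 3, 9, 27, 20, 60, 58]… (length divides ord_61(3)).
7 cycles of lengths [10, 10, 10, 10, 10, 10, 1].
With 7 cycles on 61 points, sign = (−1)^{61−7} = +1.
Zolotarev: (3|61) = +1, matching the cycle-count sign.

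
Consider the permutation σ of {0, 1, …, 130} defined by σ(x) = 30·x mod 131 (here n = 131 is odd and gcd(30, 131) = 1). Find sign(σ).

-1

Orbit of 85 under x↦30x: [85, 61, 127, 11, 68, 75, 23]… (length divides ord_131(30)).
Decompose π into cycles: lengths [130, 1] (2 cycles, including the fixed point 0).
sign(π) = (−1)^{n − #cycles} = (−1)^{131−2} = (−1)^129 = -1.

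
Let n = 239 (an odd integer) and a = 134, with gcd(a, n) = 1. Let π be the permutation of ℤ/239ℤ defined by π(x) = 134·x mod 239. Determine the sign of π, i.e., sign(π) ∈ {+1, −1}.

+1

Orbit of 124 under x↦134x: [124, 125, 20, 51, 142, 147, 100]… (length divides ord_239(134)).
Decompose π into cycles: lengths [119, 119, 1] (3 cycles, including the fixed point 0).
n − c = 239 − 3 = 236; sign = (−1)^236 = +1.
The Jacobi symbol (134|239) = +1 (Zolotarev) agrees.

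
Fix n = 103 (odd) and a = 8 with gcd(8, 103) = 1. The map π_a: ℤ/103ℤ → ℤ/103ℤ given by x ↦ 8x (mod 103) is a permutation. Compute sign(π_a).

+1

Orbit of 8 under x↦8x: [8, 64, 100, 79, 14, 9, 72]… (length divides ord_103(8)).
7 cycles of lengths [17, 17, 17, 17, 17, 17, 1].
7 cycles on 103: each ℓ→(−1)^(ℓ−1), product (−1)^96 = +1.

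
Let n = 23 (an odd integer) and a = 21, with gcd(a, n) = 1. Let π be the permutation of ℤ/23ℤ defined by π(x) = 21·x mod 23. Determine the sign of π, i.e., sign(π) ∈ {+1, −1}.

-1

Orbit of 14 under x↦21x: [14, 18, 10, 3, 17, 12, 22]… (length divides ord_23(21)).
π_21 has 2 disjoint cycles with lengths [22, 1] on {0,…,22}.
23 − 2 = 21 transpositions; sign(π) = (−1)^21 = -1.
Via Zolotarev, sign(π_{21}) = (21|23) = -1.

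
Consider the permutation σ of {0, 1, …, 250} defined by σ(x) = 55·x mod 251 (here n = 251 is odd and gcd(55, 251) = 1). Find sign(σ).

-1

Trace 228: π^k(228) = [228, 241, 203, 121, 129, 67, 171] for k=0..6.
π_55 has 2 disjoint cycles with lengths [250, 1] on {0,…,250}.
251 − 2 = 249 transpositions; sign(π) = (−1)^249 = -1.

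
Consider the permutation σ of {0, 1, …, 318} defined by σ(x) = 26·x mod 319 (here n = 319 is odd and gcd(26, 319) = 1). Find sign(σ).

Start at x=254: 254 → 224 → 82 → 218 → 245 → 309 → 59 → … (one orbit).
6 cycles of lengths [140, 140, 28, 5, 5, 1].
6 cycles on 319: each ℓ→(−1)^(ℓ−1), product (−1)^313 = -1.

-1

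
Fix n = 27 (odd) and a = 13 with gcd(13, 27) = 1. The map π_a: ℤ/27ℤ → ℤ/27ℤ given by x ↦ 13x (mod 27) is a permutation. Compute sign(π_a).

+1

Orbit of 7 under x↦13x: [7, 10, 22, 16, 19, 4, 25]… (length divides ord_27(13)).
Cycle type of π: 9×2 + 3×2 + 1×3; total 7 cycles.
27 − 7 = 20 transpositions; sign(π) = (−1)^20 = +1.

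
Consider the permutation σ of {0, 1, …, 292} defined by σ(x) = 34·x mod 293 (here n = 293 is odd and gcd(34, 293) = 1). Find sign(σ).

Start at x=265: 265 → 220 → 155 → 289 → 157 → 64 → 125 → … (one orbit).
2 cycles of lengths [292, 1].
sign(π) = (−1)^{n − #cycles} = (−1)^{293−2} = (−1)^291 = -1.
(34|293)_J = -1 (Zolotarev's lemma cross-check).

-1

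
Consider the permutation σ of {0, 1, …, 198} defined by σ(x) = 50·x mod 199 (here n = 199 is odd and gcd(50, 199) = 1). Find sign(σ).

+1

Start at x=151: 151 → 187 → 196 → 49 → 62 → 115 → 178 → … (one orbit).
Decompose π into cycles: lengths [99, 99, 1] (3 cycles, including the fixed point 0).
n − c = 199 − 3 = 196; sign = (−1)^196 = +1.
Zolotarev: (50|199) = +1, matching the cycle-count sign.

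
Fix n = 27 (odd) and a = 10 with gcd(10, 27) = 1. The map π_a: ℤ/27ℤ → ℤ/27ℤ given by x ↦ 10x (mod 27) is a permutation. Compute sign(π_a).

+1

Trace 19: π^k(19) = [19, 1, 10] for k=0..2.
15 cycles of lengths [3, 3, 3, 3, 3, 3, 1, 1, 1, 1, 1, 1, 1, 1, 1].
sign(π) = (−1)^{n − #cycles} = (−1)^{27−15} = (−1)^12 = +1.
Via Zolotarev, sign(π_{10}) = (10|27) = +1.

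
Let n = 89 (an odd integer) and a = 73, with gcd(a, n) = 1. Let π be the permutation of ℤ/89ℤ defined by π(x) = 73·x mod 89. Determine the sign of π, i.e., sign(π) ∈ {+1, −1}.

+1

Orbit of 64 under x↦73x: [64, 44, 8, 50, 1, 73, 78]… (length divides ord_89(73)).
Decompose π into cycles: lengths [22, 22, 22, 22, 1] (5 cycles, including the fixed point 0).
5 cycles on 89: each ℓ→(−1)^(ℓ−1), product (−1)^84 = +1.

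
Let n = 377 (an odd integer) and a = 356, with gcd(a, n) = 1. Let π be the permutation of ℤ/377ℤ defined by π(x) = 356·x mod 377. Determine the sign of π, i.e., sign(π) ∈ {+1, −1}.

Start at x=64: 64 → 164 → 326 → 317 → 129 → 307 → 339 → … (one orbit).
The orbit structure of x ↦ 356x mod 377: 17 orbits of sizes [28, 28, 28, 28, 28, 28, 28, 28, 28, 28, 28, 28, 28, 4, 4, 4, 1].
17 cycles on 377: each ℓ→(−1)^(ℓ−1), product (−1)^360 = +1.
The Jacobi symbol (356|377) = +1 (Zolotarev) agrees.

+1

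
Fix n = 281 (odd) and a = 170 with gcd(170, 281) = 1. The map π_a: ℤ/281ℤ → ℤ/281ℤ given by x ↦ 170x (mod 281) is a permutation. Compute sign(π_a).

Start at x=90: 90 → 126 → 64 → 202 → 58 → 25 → 35 → … (one orbit).
Cycle type of π: 70×4 + 1; total 5 cycles.
5 cycles on 281: each ℓ→(−1)^(ℓ−1), product (−1)^276 = +1.

+1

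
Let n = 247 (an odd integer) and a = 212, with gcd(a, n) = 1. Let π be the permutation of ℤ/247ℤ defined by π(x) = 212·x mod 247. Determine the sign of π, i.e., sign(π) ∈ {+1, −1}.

Start at x=144: 144 → 147 → 42 → 12 → 74 → 127 → 1 → … (one orbit).
Cycle type of π: 18×13 + 6×2 + 1; total 16 cycles.
Σ(ℓ_i−1) = 247−16 = 231; sign = (−1)^231 = -1.

-1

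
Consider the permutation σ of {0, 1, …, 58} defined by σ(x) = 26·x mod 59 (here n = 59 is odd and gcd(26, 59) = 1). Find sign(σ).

+1

Orbit of 29 under x↦26x: [29, 46, 16, 3, 19, 22, 41]… (length divides ord_59(26)).
π_26 has 3 disjoint cycles with lengths [29, 29, 1] on {0,…,58}.
With 3 cycles on 59 points, sign = (−1)^{59−3} = +1.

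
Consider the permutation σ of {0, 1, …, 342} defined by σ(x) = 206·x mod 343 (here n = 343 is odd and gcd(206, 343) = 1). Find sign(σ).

Trace 117: π^k(117) = [117, 92, 87, 86, 223, 319, 201] for k=0..6.
Cycle lengths of π_206 on ℤ/343ℤ: [294, 42, 6, 1]; 4 cycles in total.
343 − 4 = 339 transpositions; sign(π) = (−1)^339 = -1.
(206|343)_J = -1 (Zolotarev's lemma cross-check).

-1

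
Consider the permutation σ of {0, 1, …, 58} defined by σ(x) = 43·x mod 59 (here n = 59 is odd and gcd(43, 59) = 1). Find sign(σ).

Trace 49: π^k(49) = [49, 42, 36, 14, 12, 44, 4] for k=0..6.
Cycle type of π: 58 + 1; total 2 cycles.
n − c = 59 − 2 = 57; sign = (−1)^57 = -1.
Via Zolotarev, sign(π_{43}) = (43|59) = -1.

-1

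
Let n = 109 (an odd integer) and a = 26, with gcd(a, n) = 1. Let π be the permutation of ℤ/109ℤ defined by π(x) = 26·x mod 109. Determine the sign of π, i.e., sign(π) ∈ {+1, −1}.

Start at x=1: 1 → 26 → 22 → 27 → 48 → 49 → 75 → … (one orbit).
5 cycles of lengths [27, 27, 27, 27, 1].
sign(π) = (−1)^{n − #cycles} = (−1)^{109−5} = (−1)^104 = +1.

+1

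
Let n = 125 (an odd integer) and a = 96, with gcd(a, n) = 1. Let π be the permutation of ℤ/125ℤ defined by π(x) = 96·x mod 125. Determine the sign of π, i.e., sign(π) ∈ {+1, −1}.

Orbit of 101 under x↦96x: [101, 71, 66, 86, 6, 76, 46]… (length divides ord_125(96)).
13 cycles of lengths [25, 25, 25, 25, 5, 5, 5, 5, 1, 1, 1, 1, 1].
n − c = 125 − 13 = 112; sign = (−1)^112 = +1.
The Jacobi symbol (96|125) = +1 (Zolotarev) agrees.

+1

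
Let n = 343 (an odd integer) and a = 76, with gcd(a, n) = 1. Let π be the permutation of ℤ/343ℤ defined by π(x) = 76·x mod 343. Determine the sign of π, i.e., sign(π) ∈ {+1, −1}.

-1

Orbit of 272 under x↦76x: [272, 92, 132, 85, 286, 127, 48]… (length divides ord_343(76)).
The orbit structure of x ↦ 76x mod 343: 10 orbits of sizes [98, 98, 98, 14, 14, 14, 2, 2, 2, 1].
10 cycles on 343: each ℓ→(−1)^(ℓ−1), product (−1)^333 = -1.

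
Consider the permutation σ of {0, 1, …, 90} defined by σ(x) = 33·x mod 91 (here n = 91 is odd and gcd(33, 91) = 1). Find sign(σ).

+1

Trace 34: π^k(34) = [34, 30, 80, 1, 33, 88, 83] for k=0..6.
Decompose π into cycles: lengths [12, 12, 12, 12, 12, 12, 12, 6, 1] (9 cycles, including the fixed point 0).
Σ(ℓ_i−1) = 91−9 = 82; sign = (−1)^82 = +1.
(33|91)_J = +1 (Zolotarev's lemma cross-check).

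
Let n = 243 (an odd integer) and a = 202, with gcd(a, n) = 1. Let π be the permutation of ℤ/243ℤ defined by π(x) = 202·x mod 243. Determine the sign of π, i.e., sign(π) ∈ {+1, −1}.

Orbit of 22 under x↦202x: [22, 70, 46, 58, 52, 55, 175]… (length divides ord_243(202)).
Decompose π into cycles: lengths [81, 81, 27, 27, 9, 9, 3, 3, 1, 1, 1] (11 cycles, including the fixed point 0).
11 cycles on 243: each ℓ→(−1)^(ℓ−1), product (−1)^232 = +1.

+1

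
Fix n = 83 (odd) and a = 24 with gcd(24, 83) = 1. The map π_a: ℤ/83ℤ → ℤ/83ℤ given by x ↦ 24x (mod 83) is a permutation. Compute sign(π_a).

Trace 38: π^k(38) = [38, 82, 59, 5, 37, 58, 64] for k=0..6.
Cycle type of π: 82 + 1; total 2 cycles.
83 − 2 = 81 transpositions; sign(π) = (−1)^81 = -1.
Check: (24/83) = -1 by Zolotarev.

-1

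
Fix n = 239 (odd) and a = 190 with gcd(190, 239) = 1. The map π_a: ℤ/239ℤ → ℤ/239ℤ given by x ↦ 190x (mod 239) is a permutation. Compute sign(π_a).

-1

Orbit of 117 under x↦190x: [117, 3, 92, 33, 56, 124, 138]… (length divides ord_239(190)).
2 cycles of lengths [238, 1].
sign(π) = (−1)^{n − #cycles} = (−1)^{239−2} = (−1)^237 = -1.
Check: (190/239) = -1 by Zolotarev.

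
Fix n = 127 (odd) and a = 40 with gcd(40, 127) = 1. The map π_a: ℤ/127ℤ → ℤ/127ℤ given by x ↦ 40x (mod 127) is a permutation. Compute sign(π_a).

-1

Start at x=40: 40 → 76 → 119 → 61 → 27 → 64 → 20 → … (one orbit).
Cycle lengths of π_40 on ℤ/127ℤ: [42, 42, 42, 1]; 4 cycles in total.
4 cycles on 127: each ℓ→(−1)^(ℓ−1), product (−1)^123 = -1.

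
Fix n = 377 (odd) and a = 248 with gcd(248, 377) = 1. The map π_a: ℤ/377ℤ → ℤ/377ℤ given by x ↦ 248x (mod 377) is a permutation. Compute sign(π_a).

Trace 313: π^k(313) = [313, 339, 1, 248, 53, 326, 170] for k=0..6.
The orbit structure of x ↦ 248x mod 377: 65 orbits of sizes [7, 7, 7, 7, 7, 7, 7, 7, 7, 7, 7, 7, 7, 7, 7, 7, 7, 7, 7, 7, 7, 7, 7, 7, 7, 7, 7, 7, 7, 7, 7, 7, 7, 7, 7, 7, 7, 7, 7, 7, 7, 7, 7, 7, 7, 7, 7, 7, 7, 7, 7, 7, 1, 1, 1, 1, 1, 1, 1, 1, 1, 1, 1, 1, 1].
65 cycles on 377: each ℓ→(−1)^(ℓ−1), product (−1)^312 = +1.
Check: (248/377) = +1 by Zolotarev.

+1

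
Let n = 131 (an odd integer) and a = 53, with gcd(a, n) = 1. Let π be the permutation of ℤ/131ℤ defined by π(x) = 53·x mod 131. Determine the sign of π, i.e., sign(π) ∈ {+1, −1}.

+1

Orbit of 58 under x↦53x: [58, 61, 89, 1, 53]… (length divides ord_131(53)).
π_53 has 27 disjoint cycles with lengths [5, 5, 5, 5, 5, 5, 5, 5, 5, 5, 5, 5, 5, 5, 5, 5, 5, 5, 5, 5, 5, 5, 5, 5, 5, 5, 1] on {0,…,130}.
Σ(ℓ_i−1) = 131−27 = 104; sign = (−1)^104 = +1.
The Jacobi symbol (53|131) = +1 (Zolotarev) agrees.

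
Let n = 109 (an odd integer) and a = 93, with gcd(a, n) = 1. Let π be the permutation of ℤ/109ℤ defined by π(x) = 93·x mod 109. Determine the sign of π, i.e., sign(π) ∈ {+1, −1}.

+1

Orbit of 93 under x↦93x: [93, 38, 46, 27, 4, 45, 43]… (length divides ord_109(93)).
Decompose π into cycles: lengths [18, 18, 18, 18, 18, 18, 1] (7 cycles, including the fixed point 0).
7 cycles on 109: each ℓ→(−1)^(ℓ−1), product (−1)^102 = +1.
(93|109)_J = +1 (Zolotarev's lemma cross-check).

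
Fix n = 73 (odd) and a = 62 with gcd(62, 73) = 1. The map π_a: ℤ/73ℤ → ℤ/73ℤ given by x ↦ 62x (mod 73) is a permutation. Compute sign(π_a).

-1

Trace 11: π^k(11) = [11, 25, 17, 32, 13, 3, 40] for k=0..6.
Cycle lengths of π_62 on ℤ/73ℤ: [72, 1]; 2 cycles in total.
With 2 cycles on 73 points, sign = (−1)^{73−2} = -1.
Zolotarev: (62|73) = -1, matching the cycle-count sign.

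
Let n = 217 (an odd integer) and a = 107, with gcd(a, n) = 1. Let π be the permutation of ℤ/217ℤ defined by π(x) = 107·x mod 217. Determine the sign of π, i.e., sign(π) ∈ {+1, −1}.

+1

Start at x=8: 8 → 205 → 18 → 190 → 149 → 102 → 64 → … (one orbit).
Decompose π into cycles: lengths [15, 15, 15, 15, 15, 15, 15, 15, 15, 15, 15, 15, 15, 15, 3, 3, 1] (17 cycles, including the fixed point 0).
n − c = 217 − 17 = 200; sign = (−1)^200 = +1.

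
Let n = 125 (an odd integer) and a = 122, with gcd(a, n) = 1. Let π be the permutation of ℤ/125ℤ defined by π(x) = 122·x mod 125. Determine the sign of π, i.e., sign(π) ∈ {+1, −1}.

-1

Trace 34: π^k(34) = [34, 23, 56, 82, 4, 113, 36] for k=0..6.
Cycle lengths of π_122 on ℤ/125ℤ: [100, 20, 4, 1]; 4 cycles in total.
4 cycles on 125: each ℓ→(−1)^(ℓ−1), product (−1)^121 = -1.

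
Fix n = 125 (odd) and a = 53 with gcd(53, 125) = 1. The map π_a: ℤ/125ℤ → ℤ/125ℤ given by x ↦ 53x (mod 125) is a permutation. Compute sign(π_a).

Orbit of 112 under x↦53x: [112, 61, 108, 99, 122, 91, 73]… (length divides ord_125(53)).
Cycle lengths of π_53 on ℤ/125ℤ: [100, 20, 4, 1]; 4 cycles in total.
n − c = 125 − 4 = 121; sign = (−1)^121 = -1.
(53|125)_J = -1 (Zolotarev's lemma cross-check).

-1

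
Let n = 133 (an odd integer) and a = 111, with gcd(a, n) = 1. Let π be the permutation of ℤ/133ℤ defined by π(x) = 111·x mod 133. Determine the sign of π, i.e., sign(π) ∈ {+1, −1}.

-1

Start at x=125: 125 → 43 → 118 → 64 → 55 → 120 → 20 → … (one orbit).
12 cycles of lengths [18, 18, 18, 18, 18, 18, 9, 9, 2, 2, 2, 1].
133 − 12 = 121 transpositions; sign(π) = (−1)^121 = -1.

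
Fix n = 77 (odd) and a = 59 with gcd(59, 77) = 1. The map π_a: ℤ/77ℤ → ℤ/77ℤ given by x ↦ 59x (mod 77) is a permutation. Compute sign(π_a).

-1

Trace 1: π^k(1) = [1, 59, 16, 20, 25, 12, 15] for k=0..6.
6 cycles of lengths [30, 30, 6, 5, 5, 1].
sign(π) = (−1)^{n − #cycles} = (−1)^{77−6} = (−1)^71 = -1.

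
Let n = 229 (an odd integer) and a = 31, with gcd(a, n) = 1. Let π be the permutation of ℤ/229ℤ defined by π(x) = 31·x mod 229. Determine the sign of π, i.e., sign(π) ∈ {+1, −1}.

Orbit of 169 under x↦31x: [169, 201, 48, 114, 99, 92, 104]… (length divides ord_229(31)).
Cycle lengths of π_31 on ℤ/229ℤ: [228, 1]; 2 cycles in total.
sign(π) = (−1)^{n − #cycles} = (−1)^{229−2} = (−1)^227 = -1.

-1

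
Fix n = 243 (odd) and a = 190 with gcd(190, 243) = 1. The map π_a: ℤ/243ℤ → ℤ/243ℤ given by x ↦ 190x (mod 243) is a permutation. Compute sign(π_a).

Start at x=28: 28 → 217 → 163 → 109 → 55 → 1 → 190 → … (one orbit).
Cycle type of π: 9×18 + 3×18 + 1×27; total 63 cycles.
Σ(ℓ_i−1) = 243−63 = 180; sign = (−1)^180 = +1.
(190|243)_J = +1 (Zolotarev's lemma cross-check).

+1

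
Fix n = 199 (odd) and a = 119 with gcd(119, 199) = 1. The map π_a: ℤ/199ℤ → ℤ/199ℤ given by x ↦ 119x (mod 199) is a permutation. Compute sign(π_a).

-1

Start at x=37: 37 → 25 → 189 → 4 → 78 → 128 → 108 → … (one orbit).
Cycle lengths of π_119 on ℤ/199ℤ: [198, 1]; 2 cycles in total.
n − c = 199 − 2 = 197; sign = (−1)^197 = -1.
Via Zolotarev, sign(π_{119}) = (119|199) = -1.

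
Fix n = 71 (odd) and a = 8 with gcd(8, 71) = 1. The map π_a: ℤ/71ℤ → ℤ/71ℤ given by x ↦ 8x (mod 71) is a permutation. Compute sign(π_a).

Orbit of 8 under x↦8x: [8, 64, 15, 49, 37, 12, 25]… (length divides ord_71(8)).
The orbit structure of x ↦ 8x mod 71: 3 orbits of sizes [35, 35, 1].
n − c = 71 − 3 = 68; sign = (−1)^68 = +1.
Zolotarev: (8|71) = +1, matching the cycle-count sign.

+1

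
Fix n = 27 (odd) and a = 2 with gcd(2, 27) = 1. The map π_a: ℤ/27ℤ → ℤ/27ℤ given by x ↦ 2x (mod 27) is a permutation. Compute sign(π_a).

Orbit of 1 under x↦2x: [1, 2, 4, 8, 16, 5, 10]… (length divides ord_27(2)).
Decompose π into cycles: lengths [18, 6, 2, 1] (4 cycles, including the fixed point 0).
With 4 cycles on 27 points, sign = (−1)^{27−4} = -1.

-1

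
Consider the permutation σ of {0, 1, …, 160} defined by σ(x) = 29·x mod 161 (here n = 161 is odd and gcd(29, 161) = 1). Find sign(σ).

+1

Trace 8: π^k(8) = [8, 71, 127, 141, 64, 85, 50] for k=0..6.
Cycle type of π: 11×14 + 1×7; total 21 cycles.
n − c = 161 − 21 = 140; sign = (−1)^140 = +1.
Check: (29/161) = +1 by Zolotarev.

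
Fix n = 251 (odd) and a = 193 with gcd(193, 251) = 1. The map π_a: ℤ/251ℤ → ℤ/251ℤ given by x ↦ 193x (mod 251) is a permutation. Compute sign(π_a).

Trace 176: π^k(176) = [176, 83, 206, 100, 224, 60, 34] for k=0..6.
The orbit structure of x ↦ 193x mod 251: 2 orbits of sizes [250, 1].
251 − 2 = 249 transpositions; sign(π) = (−1)^249 = -1.
Zolotarev: (193|251) = -1, matching the cycle-count sign.

-1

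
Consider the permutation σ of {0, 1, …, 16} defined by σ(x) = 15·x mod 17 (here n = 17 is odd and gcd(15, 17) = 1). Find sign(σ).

Trace 9: π^k(9) = [9, 16, 2, 13, 8, 1, 15] for k=0..6.
3 cycles of lengths [8, 8, 1].
sign(π) = (−1)^{n − #cycles} = (−1)^{17−3} = (−1)^14 = +1.
Via Zolotarev, sign(π_{15}) = (15|17) = +1.

+1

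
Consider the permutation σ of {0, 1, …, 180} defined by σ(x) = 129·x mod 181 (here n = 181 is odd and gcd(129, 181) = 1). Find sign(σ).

+1

Start at x=117: 117 → 70 → 161 → 135 → 39 → 144 → 114 → … (one orbit).
5 cycles of lengths [45, 45, 45, 45, 1].
With 5 cycles on 181 points, sign = (−1)^{181−5} = +1.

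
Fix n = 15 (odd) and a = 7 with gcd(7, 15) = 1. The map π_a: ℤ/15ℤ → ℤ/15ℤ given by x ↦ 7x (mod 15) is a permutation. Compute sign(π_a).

Trace 7: π^k(7) = [7, 4, 13, 1] for k=0..3.
Cycle type of π: 4×3 + 1×3; total 6 cycles.
6 cycles on 15: each ℓ→(−1)^(ℓ−1), product (−1)^9 = -1.

-1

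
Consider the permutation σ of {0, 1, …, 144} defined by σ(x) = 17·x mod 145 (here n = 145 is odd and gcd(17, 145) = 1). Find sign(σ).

Trace 17: π^k(17) = [17, 144, 128, 1] for k=0..3.
The orbit structure of x ↦ 17x mod 145: 37 orbits of sizes [4, 4, 4, 4, 4, 4, 4, 4, 4, 4, 4, 4, 4, 4, 4, 4, 4, 4, 4, 4, 4, 4, 4, 4, 4, 4, 4, 4, 4, 4, 4, 4, 4, 4, 4, 4, 1].
n − c = 145 − 37 = 108; sign = (−1)^108 = +1.

+1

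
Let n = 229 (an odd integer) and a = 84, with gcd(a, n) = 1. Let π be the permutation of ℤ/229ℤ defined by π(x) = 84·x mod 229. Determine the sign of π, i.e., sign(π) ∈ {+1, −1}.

Trace 107: π^k(107) = [107, 57, 208, 68, 216, 53, 101] for k=0..6.
Cycle lengths of π_84 on ℤ/229ℤ: [76, 76, 76, 1]; 4 cycles in total.
4 cycles on 229: each ℓ→(−1)^(ℓ−1), product (−1)^225 = -1.

-1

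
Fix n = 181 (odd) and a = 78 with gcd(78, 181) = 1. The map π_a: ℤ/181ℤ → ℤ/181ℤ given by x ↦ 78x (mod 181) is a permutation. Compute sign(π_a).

Start at x=89: 89 → 64 → 105 → 45 → 71 → 108 → 98 → … (one orbit).
Cycle lengths of π_78 on ℤ/181ℤ: [180, 1]; 2 cycles in total.
n − c = 181 − 2 = 179; sign = (−1)^179 = -1.
Via Zolotarev, sign(π_{78}) = (78|181) = -1.

-1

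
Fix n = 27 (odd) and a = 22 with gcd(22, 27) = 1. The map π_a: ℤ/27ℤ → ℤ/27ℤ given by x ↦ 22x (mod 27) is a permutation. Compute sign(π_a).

+1

Trace 4: π^k(4) = [4, 7, 19, 13, 16, 1, 22] for k=0..6.
Cycle type of π: 9×2 + 3×2 + 1×3; total 7 cycles.
27 − 7 = 20 transpositions; sign(π) = (−1)^20 = +1.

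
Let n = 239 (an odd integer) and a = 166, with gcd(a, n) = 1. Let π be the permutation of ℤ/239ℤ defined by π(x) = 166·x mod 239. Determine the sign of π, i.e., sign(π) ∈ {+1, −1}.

+1

Orbit of 75 under x↦166x: [75, 22, 67, 128, 216, 6, 40]… (length divides ord_239(166)).
π_166 has 15 disjoint cycles with lengths [17, 17, 17, 17, 17, 17, 17, 17, 17, 17, 17, 17, 17, 17, 1] on {0,…,238}.
15 cycles on 239: each ℓ→(−1)^(ℓ−1), product (−1)^224 = +1.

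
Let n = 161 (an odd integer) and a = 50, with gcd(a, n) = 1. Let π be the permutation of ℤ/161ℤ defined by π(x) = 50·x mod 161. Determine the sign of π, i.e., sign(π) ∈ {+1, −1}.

+1

Trace 36: π^k(36) = [36, 29, 1, 50, 85, 64, 141] for k=0..6.
The orbit structure of x ↦ 50x mod 161: 21 orbits of sizes [11, 11, 11, 11, 11, 11, 11, 11, 11, 11, 11, 11, 11, 11, 1, 1, 1, 1, 1, 1, 1].
n − c = 161 − 21 = 140; sign = (−1)^140 = +1.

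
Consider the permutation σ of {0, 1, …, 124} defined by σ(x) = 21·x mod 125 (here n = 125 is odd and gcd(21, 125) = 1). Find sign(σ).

+1

Start at x=31: 31 → 26 → 46 → 91 → 36 → 6 → 1 → … (one orbit).
Decompose π into cycles: lengths [25, 25, 25, 25, 5, 5, 5, 5, 1, 1, 1, 1, 1] (13 cycles, including the fixed point 0).
n − c = 125 − 13 = 112; sign = (−1)^112 = +1.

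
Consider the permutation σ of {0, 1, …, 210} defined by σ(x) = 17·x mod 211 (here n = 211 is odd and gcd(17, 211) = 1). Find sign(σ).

-1

Trace 59: π^k(59) = [59, 159, 171, 164, 45, 132, 134] for k=0..6.
Cycle type of π: 210 + 1; total 2 cycles.
With 2 cycles on 211 points, sign = (−1)^{211−2} = -1.
Zolotarev: (17|211) = -1, matching the cycle-count sign.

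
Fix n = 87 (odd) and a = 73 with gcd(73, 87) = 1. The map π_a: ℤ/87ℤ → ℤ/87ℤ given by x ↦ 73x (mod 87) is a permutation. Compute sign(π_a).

Trace 10: π^k(10) = [10, 34, 46, 52, 55, 13, 79] for k=0..6.
Cycle type of π: 28×3 + 1×3; total 6 cycles.
87 − 6 = 81 transpositions; sign(π) = (−1)^81 = -1.
Via Zolotarev, sign(π_{73}) = (73|87) = -1.

-1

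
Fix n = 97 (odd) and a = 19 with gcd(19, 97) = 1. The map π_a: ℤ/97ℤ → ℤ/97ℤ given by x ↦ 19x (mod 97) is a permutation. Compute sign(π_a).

-1

Trace 89: π^k(89) = [89, 42, 22, 30, 85, 63, 33] for k=0..6.
π_19 has 4 disjoint cycles with lengths [32, 32, 32, 1] on {0,…,96}.
sign(π) = (−1)^{n − #cycles} = (−1)^{97−4} = (−1)^93 = -1.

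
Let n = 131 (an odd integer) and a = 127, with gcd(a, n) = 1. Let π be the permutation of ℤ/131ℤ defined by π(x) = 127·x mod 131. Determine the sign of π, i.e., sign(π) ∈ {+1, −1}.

-1

Orbit of 129 under x↦127x: [129, 8, 99, 128, 12, 83, 61]… (length divides ord_131(127)).
Cycle type of π: 130 + 1; total 2 cycles.
n − c = 131 − 2 = 129; sign = (−1)^129 = -1.
(127|131)_J = -1 (Zolotarev's lemma cross-check).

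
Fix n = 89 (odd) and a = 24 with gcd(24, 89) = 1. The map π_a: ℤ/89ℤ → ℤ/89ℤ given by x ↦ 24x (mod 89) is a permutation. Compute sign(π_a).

Orbit of 81 under x↦24x: [81, 75, 20, 35, 39, 46, 36]… (length divides ord_89(24)).
π_24 has 2 disjoint cycles with lengths [88, 1] on {0,…,88}.
Σ(ℓ_i−1) = 89−2 = 87; sign = (−1)^87 = -1.

-1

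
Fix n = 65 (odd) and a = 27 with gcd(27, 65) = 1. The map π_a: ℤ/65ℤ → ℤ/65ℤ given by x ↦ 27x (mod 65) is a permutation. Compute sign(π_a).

Trace 14: π^k(14) = [14, 53, 1, 27] for k=0..3.
26 cycles of lengths [4, 4, 4, 4, 4, 4, 4, 4, 4, 4, 4, 4, 4, 1, 1, 1, 1, 1, 1, 1, 1, 1, 1, 1, 1, 1].
26 cycles on 65: each ℓ→(−1)^(ℓ−1), product (−1)^39 = -1.

-1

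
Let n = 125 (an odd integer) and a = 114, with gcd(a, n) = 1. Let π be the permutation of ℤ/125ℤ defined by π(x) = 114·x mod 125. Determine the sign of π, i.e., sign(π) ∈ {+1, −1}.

+1

Orbit of 96 under x↦114x: [96, 69, 116, 99, 36, 104, 106]… (length divides ord_125(114)).
Decompose π into cycles: lengths [50, 50, 10, 10, 2, 2, 1] (7 cycles, including the fixed point 0).
Σ(ℓ_i−1) = 125−7 = 118; sign = (−1)^118 = +1.
(114|125)_J = +1 (Zolotarev's lemma cross-check).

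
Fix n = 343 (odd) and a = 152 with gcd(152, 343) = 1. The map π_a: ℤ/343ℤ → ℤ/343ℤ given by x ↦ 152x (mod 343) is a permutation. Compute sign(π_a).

-1

Orbit of 274 under x↦152x: [274, 145, 88, 342, 191, 220, 169]… (length divides ord_343(152)).
The orbit structure of x ↦ 152x mod 343: 4 orbits of sizes [294, 42, 6, 1].
343 − 4 = 339 transpositions; sign(π) = (−1)^339 = -1.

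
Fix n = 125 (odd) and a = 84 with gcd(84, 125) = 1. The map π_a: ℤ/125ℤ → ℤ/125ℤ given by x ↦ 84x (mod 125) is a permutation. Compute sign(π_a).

Start at x=109: 109 → 31 → 104 → 111 → 74 → 91 → 19 → … (one orbit).
Cycle type of π: 50×2 + 10×2 + 2×2 + 1; total 7 cycles.
n − c = 125 − 7 = 118; sign = (−1)^118 = +1.

+1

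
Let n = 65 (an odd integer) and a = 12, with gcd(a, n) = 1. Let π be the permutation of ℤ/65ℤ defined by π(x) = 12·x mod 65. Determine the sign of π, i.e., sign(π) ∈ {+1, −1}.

-1

Orbit of 12 under x↦12x: [12, 14, 38, 1]… (length divides ord_65(12)).
The orbit structure of x ↦ 12x mod 65: 20 orbits of sizes [4, 4, 4, 4, 4, 4, 4, 4, 4, 4, 4, 4, 4, 2, 2, 2, 2, 2, 2, 1].
Σ(ℓ_i−1) = 65−20 = 45; sign = (−1)^45 = -1.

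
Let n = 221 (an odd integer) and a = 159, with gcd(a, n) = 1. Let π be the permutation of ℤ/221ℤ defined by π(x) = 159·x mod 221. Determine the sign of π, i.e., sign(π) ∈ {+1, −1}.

Start at x=29: 29 → 191 → 92 → 42 → 48 → 118 → 198 → … (one orbit).
The orbit structure of x ↦ 159x mod 221: 10 orbits of sizes [48, 48, 48, 48, 16, 3, 3, 3, 3, 1].
With 10 cycles on 221 points, sign = (−1)^{221−10} = -1.

-1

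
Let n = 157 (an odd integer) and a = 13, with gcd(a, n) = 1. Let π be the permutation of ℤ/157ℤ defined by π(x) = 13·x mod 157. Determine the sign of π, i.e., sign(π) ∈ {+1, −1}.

Orbit of 1 under x↦13x: [1, 13, 12, 156, 144, 145]… (length divides ord_157(13)).
π_13 has 27 disjoint cycles with lengths [6, 6, 6, 6, 6, 6, 6, 6, 6, 6, 6, 6, 6, 6, 6, 6, 6, 6, 6, 6, 6, 6, 6, 6, 6, 6, 1] on {0,…,156}.
157 − 27 = 130 transpositions; sign(π) = (−1)^130 = +1.
Check: (13/157) = +1 by Zolotarev.

+1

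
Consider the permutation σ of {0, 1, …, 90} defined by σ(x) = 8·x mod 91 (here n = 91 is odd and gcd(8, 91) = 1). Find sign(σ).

-1

Start at x=1: 1 → 8 → 64 → 57 → 1 (one orbit).
Cycle type of π: 4×21 + 1×7; total 28 cycles.
n − c = 91 − 28 = 63; sign = (−1)^63 = -1.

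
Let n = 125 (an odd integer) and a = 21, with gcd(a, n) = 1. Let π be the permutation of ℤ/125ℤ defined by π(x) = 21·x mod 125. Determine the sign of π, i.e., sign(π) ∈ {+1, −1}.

Trace 111: π^k(111) = [111, 81, 76, 96, 16, 86, 56] for k=0..6.
13 cycles of lengths [25, 25, 25, 25, 5, 5, 5, 5, 1, 1, 1, 1, 1].
sign(π) = (−1)^{n − #cycles} = (−1)^{125−13} = (−1)^112 = +1.

+1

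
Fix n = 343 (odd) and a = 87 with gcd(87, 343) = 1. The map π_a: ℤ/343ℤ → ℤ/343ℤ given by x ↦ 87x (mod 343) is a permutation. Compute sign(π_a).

Orbit of 292 under x↦87x: [292, 22, 199, 163, 118, 319, 313]… (length divides ord_343(87)).
4 cycles of lengths [294, 42, 6, 1].
n − c = 343 − 4 = 339; sign = (−1)^339 = -1.
Check: (87/343) = -1 by Zolotarev.

-1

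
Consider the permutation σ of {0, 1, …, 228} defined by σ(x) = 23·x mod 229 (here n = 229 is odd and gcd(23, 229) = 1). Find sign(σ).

Start at x=66: 66 → 144 → 106 → 148 → 198 → 203 → 89 → … (one orbit).
2 cycles of lengths [228, 1].
sign(π) = (−1)^{n − #cycles} = (−1)^{229−2} = (−1)^227 = -1.
Zolotarev: (23|229) = -1, matching the cycle-count sign.

-1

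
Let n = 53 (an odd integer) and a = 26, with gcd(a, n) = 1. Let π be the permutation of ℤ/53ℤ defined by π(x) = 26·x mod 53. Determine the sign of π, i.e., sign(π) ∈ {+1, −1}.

Trace 40: π^k(40) = [40, 33, 10, 48, 29, 12, 47] for k=0..6.
Cycle type of π: 52 + 1; total 2 cycles.
53 − 2 = 51 transpositions; sign(π) = (−1)^51 = -1.
(26|53)_J = -1 (Zolotarev's lemma cross-check).

-1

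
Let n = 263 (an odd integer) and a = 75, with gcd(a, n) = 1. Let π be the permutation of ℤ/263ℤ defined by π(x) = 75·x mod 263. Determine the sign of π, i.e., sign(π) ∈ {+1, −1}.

+1

Orbit of 104 under x↦75x: [104, 173, 88, 25, 34, 183, 49]… (length divides ord_263(75)).
The orbit structure of x ↦ 75x mod 263: 3 orbits of sizes [131, 131, 1].
n − c = 263 − 3 = 260; sign = (−1)^260 = +1.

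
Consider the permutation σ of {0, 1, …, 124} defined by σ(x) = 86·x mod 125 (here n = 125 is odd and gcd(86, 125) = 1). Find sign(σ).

+1

Trace 121: π^k(121) = [121, 31, 41, 26, 111, 46, 81] for k=0..6.
The orbit structure of x ↦ 86x mod 125: 13 orbits of sizes [25, 25, 25, 25, 5, 5, 5, 5, 1, 1, 1, 1, 1].
n − c = 125 − 13 = 112; sign = (−1)^112 = +1.
Zolotarev: (86|125) = +1, matching the cycle-count sign.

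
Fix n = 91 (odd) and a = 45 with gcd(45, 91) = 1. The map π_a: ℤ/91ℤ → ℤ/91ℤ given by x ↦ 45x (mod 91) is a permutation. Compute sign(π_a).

+1

Start at x=1: 1 → 45 → 23 → 34 → 74 → 54 → 64 → … (one orbit).
Cycle type of π: 12×7 + 6 + 1; total 9 cycles.
n − c = 91 − 9 = 82; sign = (−1)^82 = +1.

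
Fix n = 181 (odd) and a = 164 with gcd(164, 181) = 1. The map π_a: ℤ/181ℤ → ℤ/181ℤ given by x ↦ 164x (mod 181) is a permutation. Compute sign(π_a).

Start at x=119: 119 → 149 → 1 → 164 → 108 → 155 → 80 → … (one orbit).
Cycle lengths of π_164 on ℤ/181ℤ: [36, 36, 36, 36, 36, 1]; 6 cycles in total.
Σ(ℓ_i−1) = 181−6 = 175; sign = (−1)^175 = -1.
(164|181)_J = -1 (Zolotarev's lemma cross-check).

-1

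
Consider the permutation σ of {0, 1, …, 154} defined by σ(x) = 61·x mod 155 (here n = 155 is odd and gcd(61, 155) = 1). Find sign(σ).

-1

Orbit of 61 under x↦61x: [61, 1]… (length divides ord_155(61)).
The orbit structure of x ↦ 61x mod 155: 80 orbits of sizes [2, 2, 2, 2, 2, 2, 2, 2, 2, 2, 2, 2, 2, 2, 2, 2, 2, 2, 2, 2, 2, 2, 2, 2, 2, 2, 2, 2, 2, 2, 2, 2, 2, 2, 2, 2, 2, 2, 2, 2, 2, 2, 2, 2, 2, 2, 2, 2, 2, 2, 2, 2, 2, 2, 2, 2, 2, 2, 2, 2, 2, 2, 2, 2, 2, 2, 2, 2, 2, 2, 2, 2, 2, 2, 2, 1, 1, 1, 1, 1].
155 − 80 = 75 transpositions; sign(π) = (−1)^75 = -1.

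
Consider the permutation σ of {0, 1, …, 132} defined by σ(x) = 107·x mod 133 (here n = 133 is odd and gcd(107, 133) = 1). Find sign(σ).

-1

Orbit of 46 under x↦107x: [46, 1, 107, 11, 113, 121]… (length divides ord_133(107)).
Cycle lengths of π_107 on ℤ/133ℤ: [6, 6, 6, 6, 6, 6, 6, 6, 6, 6, 6, 6, 6, 6, 6, 6, 6, 6, 6, 6, 6, 3, 3, 1]; 24 cycles in total.
133 − 24 = 109 transpositions; sign(π) = (−1)^109 = -1.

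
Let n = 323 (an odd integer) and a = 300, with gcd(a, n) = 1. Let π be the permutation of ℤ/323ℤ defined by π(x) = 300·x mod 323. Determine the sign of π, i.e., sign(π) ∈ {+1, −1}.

+1

Orbit of 300 under x↦300x: [300, 206, 107, 123, 78, 144, 241]… (length divides ord_323(300)).
Decompose π into cycles: lengths [144, 144, 18, 16, 1] (5 cycles, including the fixed point 0).
sign(π) = (−1)^{n − #cycles} = (−1)^{323−5} = (−1)^318 = +1.
Check: (300/323) = +1 by Zolotarev.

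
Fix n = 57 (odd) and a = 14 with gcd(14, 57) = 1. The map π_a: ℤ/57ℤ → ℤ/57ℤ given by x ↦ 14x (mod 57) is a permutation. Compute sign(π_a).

+1

Orbit of 53 under x↦14x: [53, 1, 14, 25, 8, 55, 29]… (length divides ord_57(14)).
π_14 has 5 disjoint cycles with lengths [18, 18, 18, 2, 1] on {0,…,56}.
With 5 cycles on 57 points, sign = (−1)^{57−5} = +1.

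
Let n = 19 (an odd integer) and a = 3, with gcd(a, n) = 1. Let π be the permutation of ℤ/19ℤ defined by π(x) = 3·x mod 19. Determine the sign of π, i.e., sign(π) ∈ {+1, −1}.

Trace 17: π^k(17) = [17, 13, 1, 3, 9, 8, 5] for k=0..6.
2 cycles of lengths [18, 1].
With 2 cycles on 19 points, sign = (−1)^{19−2} = -1.
(3|19)_J = -1 (Zolotarev's lemma cross-check).

-1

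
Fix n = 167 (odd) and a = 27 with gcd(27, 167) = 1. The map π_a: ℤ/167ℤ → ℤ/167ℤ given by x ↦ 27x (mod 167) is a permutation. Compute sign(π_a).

+1

Trace 47: π^k(47) = [47, 100, 28, 88, 38, 24, 147] for k=0..6.
Cycle lengths of π_27 on ℤ/167ℤ: [83, 83, 1]; 3 cycles in total.
sign(π) = (−1)^{n − #cycles} = (−1)^{167−3} = (−1)^164 = +1.
The Jacobi symbol (27|167) = +1 (Zolotarev) agrees.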